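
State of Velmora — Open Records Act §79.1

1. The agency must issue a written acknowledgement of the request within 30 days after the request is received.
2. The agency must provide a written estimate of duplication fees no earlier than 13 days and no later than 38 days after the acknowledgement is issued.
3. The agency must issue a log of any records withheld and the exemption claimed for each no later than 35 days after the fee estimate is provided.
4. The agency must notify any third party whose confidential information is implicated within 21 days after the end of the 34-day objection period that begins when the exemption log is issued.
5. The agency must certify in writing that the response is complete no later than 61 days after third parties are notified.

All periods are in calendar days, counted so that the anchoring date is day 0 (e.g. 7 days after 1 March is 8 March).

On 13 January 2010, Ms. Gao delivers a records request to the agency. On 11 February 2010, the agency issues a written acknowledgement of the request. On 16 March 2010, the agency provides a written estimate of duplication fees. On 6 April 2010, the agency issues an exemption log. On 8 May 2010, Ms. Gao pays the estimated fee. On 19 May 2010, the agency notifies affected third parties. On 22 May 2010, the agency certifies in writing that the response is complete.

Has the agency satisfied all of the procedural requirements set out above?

Yes

Step 1: 30 days after 13 January 2010 (when the request is received) is 12 February 2010; completed 11 February 2010, before the deadline.
Step 2: the window is 13–38 days after 11 February 2010 (when the acknowledgement is issued), so 24 February 2010 through 21 March 2010; 16 March 2010 falls inside that range.
Step 3: 35 days after 16 March 2010 (when the fee estimate is provided) is 20 April 2010; completed 6 April 2010, before the deadline.
Step 4: 21 days after 10 May 2010 (end of the 34-day objection period, which began when the exemption log is issued on 6 April 2010) is 31 May 2010; completed 19 May 2010, before the deadline.
Step 5: 61 days after 19 May 2010 (when third parties are notified) is 19 July 2010; 22 May 2010 is within that limit.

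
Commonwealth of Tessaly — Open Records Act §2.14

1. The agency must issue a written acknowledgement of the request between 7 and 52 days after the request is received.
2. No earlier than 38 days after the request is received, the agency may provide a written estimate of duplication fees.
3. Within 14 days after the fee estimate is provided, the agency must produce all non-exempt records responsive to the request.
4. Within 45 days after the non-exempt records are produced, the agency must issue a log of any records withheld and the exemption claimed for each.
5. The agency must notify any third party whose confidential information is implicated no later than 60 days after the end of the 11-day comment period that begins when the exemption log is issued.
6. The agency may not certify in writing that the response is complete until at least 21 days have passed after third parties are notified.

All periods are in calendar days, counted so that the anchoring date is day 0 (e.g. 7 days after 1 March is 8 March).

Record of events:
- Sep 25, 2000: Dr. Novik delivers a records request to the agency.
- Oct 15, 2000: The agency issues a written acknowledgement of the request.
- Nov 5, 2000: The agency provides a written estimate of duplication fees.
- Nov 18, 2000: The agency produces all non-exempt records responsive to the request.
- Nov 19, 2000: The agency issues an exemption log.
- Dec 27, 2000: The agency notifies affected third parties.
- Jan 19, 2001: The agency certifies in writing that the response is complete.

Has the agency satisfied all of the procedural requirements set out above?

Yes

Step 1 — 7 and 52 days from Sep 25, 2000 (when the request is received) are Oct 2, 2000 and Nov 16, 2000 respectively; done Oct 15, 2000, which is between those dates.
Step 2 — must wait 38 days from Sep 25, 2000 (when the request is received), so not before Nov 2, 2000; done Nov 5, 2000, after the minimum wait.
Step 3 — counting 14 days from Nov 5, 2000 (when the fee estimate is provided) gives a deadline of Nov 19, 2000; Nov 18, 2000 is within that limit.
Step 4 — counting 45 days from Nov 18, 2000 (when the non-exempt records are produced) gives a deadline of Jan 2, 2001; done Nov 19, 2000 — timely.
Step 5 — counting 60 days from Nov 30, 2000 (end of the 11-day comment period, which began when the exemption log is issued on Nov 19, 2000) gives a deadline of Jan 29, 2001; completed Dec 27, 2000, before the deadline.
Step 6 — must wait 21 days from Dec 27, 2000 (when third parties are notified), so not before Jan 17, 2001; done Jan 19, 2001, after the minimum wait.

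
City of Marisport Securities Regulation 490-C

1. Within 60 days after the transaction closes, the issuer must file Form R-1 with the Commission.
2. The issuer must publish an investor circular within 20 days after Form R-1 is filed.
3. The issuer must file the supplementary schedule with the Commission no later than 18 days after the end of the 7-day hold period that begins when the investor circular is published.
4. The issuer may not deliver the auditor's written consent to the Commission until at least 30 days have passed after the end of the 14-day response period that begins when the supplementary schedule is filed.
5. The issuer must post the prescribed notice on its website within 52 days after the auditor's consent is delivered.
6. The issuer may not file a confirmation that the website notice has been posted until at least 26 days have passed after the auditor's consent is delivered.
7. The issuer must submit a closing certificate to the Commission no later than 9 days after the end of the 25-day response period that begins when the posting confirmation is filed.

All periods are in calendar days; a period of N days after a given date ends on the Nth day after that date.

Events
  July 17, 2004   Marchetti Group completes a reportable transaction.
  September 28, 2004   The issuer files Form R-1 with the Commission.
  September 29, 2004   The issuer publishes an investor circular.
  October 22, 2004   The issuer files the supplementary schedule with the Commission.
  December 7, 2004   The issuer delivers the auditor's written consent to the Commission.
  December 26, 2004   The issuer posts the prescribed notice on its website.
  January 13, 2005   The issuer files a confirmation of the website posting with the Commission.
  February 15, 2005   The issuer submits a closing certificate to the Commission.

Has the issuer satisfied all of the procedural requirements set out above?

No

Step 1 — counting 60 days from July 17, 2004 (when the transaction closes) gives a deadline of September 15, 2004; not done until September 28, 2004, 13 days after the deadline.
That is the first point of non-compliance.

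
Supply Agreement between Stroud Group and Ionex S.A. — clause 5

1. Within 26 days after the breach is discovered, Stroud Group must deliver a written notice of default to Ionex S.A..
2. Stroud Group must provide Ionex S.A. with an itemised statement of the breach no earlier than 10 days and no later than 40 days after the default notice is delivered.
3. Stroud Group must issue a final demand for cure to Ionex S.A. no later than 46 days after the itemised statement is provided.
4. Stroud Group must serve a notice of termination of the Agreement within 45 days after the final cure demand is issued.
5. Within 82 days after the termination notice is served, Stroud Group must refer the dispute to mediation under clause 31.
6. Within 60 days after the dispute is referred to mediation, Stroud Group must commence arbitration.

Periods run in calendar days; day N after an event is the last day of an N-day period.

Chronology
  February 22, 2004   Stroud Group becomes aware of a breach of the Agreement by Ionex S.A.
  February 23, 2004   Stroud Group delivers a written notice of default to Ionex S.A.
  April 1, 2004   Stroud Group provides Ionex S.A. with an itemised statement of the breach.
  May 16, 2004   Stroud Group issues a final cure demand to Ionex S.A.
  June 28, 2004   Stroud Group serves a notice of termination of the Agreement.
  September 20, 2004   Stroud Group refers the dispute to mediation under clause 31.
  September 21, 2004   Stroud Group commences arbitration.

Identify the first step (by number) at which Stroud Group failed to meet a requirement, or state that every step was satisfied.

Step 5

(1) due by February 22, 2004 + 26 days = March 19, 2004; completed February 23, 2004, before the deadline.
(2) the permitted window runs from February 23, 2004 + 10 = March 4, 2004 to February 23, 2004 + 40 = April 3, 2004; done April 1, 2004 — within the window.
(3) due by April 1, 2004 + 46 days = May 17, 2004; done May 16, 2004 — timely.
(4) due by May 16, 2004 + 45 days = June 30, 2004; June 28, 2004 is within that limit.
(5) due by June 28, 2004 + 82 days = September 18, 2004; done September 20, 2004 — 2 days late.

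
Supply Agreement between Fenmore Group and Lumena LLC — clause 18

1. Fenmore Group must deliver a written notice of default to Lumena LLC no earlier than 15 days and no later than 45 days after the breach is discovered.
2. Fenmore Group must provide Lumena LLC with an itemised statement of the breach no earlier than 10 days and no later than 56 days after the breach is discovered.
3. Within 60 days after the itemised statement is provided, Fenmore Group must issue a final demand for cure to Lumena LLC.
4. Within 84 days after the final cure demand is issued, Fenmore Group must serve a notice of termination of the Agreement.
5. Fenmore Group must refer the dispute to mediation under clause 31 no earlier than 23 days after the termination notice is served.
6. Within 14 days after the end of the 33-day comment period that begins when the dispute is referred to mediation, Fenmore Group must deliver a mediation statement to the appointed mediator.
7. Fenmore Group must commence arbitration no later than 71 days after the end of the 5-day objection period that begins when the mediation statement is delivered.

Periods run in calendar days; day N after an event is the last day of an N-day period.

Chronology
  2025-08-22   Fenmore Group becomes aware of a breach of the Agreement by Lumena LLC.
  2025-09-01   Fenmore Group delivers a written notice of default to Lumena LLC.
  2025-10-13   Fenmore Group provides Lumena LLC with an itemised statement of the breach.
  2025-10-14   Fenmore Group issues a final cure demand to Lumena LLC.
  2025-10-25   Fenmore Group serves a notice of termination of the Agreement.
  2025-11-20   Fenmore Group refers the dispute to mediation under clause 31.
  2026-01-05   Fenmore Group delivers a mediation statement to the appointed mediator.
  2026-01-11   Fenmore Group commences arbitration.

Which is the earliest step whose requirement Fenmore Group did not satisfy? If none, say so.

Step 1: the window is 15–45 days after 2025-08-22 (when the breach is discovered), so 2025-09-06 through 2025-10-06; 2025-09-01 is 5 days too early.

Step 1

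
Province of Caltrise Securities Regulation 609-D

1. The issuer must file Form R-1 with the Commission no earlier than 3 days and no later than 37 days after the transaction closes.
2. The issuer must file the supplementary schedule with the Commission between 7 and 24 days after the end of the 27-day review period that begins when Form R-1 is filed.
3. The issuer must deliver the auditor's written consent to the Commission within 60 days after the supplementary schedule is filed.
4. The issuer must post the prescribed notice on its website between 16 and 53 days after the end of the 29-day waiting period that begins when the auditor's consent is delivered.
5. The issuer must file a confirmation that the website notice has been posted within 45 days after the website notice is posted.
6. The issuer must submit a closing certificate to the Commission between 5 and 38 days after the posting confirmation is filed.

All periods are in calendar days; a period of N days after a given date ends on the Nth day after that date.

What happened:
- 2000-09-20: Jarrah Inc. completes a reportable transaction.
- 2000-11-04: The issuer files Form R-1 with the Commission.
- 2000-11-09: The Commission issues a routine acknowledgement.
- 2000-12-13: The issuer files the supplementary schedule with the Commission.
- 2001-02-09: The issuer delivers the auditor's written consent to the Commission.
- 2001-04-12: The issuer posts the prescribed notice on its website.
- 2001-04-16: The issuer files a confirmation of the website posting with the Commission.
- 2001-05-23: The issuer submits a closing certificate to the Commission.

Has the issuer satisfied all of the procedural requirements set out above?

Step 1 — 3 and 37 days from 2000-09-20 (when the transaction closes) are 2000-09-23 and 2000-10-27 respectively; done 2000-11-04 — 8 days after the window closed.

No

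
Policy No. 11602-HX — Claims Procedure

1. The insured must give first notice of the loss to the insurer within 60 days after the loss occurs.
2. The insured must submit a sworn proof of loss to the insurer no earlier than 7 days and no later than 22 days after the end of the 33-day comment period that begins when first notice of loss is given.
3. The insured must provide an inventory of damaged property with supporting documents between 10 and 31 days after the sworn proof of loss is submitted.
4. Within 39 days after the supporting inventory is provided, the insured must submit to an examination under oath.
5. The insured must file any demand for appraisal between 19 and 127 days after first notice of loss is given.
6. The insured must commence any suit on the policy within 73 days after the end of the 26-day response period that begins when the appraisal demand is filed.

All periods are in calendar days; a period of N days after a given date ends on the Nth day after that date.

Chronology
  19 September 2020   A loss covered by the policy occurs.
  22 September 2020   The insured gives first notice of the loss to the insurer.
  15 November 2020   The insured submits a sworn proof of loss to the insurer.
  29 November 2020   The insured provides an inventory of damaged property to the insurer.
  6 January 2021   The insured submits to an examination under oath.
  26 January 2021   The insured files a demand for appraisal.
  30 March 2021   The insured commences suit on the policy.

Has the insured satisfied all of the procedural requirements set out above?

Step 1 — counting 60 days from 19 September 2020 (when the loss occurs) gives a deadline of 18 November 2020; done 22 September 2020 — timely.
Step 2 — 7 and 22 days from 25 October 2020 (end of the 33-day comment period, which began when first notice of loss is given on 22 September 2020) are 1 November 2020 and 16 November 2020 respectively; done 15 November 2020, which is between those dates.
Step 3 — 10 and 31 days from 15 November 2020 (when the sworn proof of loss is submitted) are 25 November 2020 and 16 December 2020 respectively; 29 November 2020 falls inside that range.
Step 4 — counting 39 days from 29 November 2020 (when the supporting inventory is provided) gives a deadline of 7 January 2021; done 6 January 2021 — timely.
Step 5 — 19 and 127 days from 22 September 2020 (when first notice of loss is given) are 11 October 2020 and 27 January 2021 respectively; 26 January 2021 falls inside that range.
Step 6 — counting 73 days from 21 February 2021 (end of the 26-day response period, which began when the appraisal demand is filed on 26 January 2021) gives a deadline of 5 May 2021; done 30 March 2021 — timely.

Yes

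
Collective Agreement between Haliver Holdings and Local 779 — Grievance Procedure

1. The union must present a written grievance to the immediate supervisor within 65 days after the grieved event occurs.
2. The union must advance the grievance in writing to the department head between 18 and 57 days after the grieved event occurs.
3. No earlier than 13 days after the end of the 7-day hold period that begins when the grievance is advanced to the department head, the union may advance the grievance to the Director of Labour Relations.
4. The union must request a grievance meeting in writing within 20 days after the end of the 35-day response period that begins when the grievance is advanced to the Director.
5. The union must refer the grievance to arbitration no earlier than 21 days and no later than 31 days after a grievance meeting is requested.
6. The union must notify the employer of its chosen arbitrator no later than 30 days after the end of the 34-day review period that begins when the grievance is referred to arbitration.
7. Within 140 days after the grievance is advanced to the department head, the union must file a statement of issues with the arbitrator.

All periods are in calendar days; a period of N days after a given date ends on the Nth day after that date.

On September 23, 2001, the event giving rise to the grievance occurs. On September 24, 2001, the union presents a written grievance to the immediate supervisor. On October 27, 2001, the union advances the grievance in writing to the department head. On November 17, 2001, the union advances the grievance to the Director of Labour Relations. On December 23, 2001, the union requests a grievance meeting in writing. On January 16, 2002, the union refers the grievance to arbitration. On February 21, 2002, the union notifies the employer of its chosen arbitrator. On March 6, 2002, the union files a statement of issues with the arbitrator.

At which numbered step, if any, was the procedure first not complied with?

Step 1: 65 days after September 23, 2001 (when the grieved event occurs) is November 27, 2001; done September 24, 2001 — timely.
Step 2: the window is 18–57 days after September 23, 2001 (when the grieved event occurs), so October 11, 2001 through November 19, 2001; October 27, 2001 falls inside that range.
Step 3: the earliest permitted date is 13 days after November 3, 2001 (end of the 7-day hold period, which began when the grievance is advanced to the department head on October 27, 2001), i.e. November 16, 2001; done November 17, 2001, after the minimum wait.
Step 4: 20 days after December 22, 2001 (end of the 35-day response period, which began when the grievance is advanced to the Director on November 17, 2001) is January 11, 2002; completed December 23, 2001, before the deadline.
Step 5: the window is 21–31 days after December 23, 2001 (when a grievance meeting is requested), so January 13, 2002 through January 23, 2002; done January 16, 2002, which is between those dates.
Step 6: 30 days after February 19, 2002 (end of the 34-day review period, which began when the grievance is referred to arbitration on January 16, 2002) is March 21, 2002; done February 21, 2002 — timely.
Step 7: 140 days after October 27, 2001 (when the grievance is advanced to the department head) is March 16, 2002; completed March 6, 2002, before the deadline.

None — every step was satisfied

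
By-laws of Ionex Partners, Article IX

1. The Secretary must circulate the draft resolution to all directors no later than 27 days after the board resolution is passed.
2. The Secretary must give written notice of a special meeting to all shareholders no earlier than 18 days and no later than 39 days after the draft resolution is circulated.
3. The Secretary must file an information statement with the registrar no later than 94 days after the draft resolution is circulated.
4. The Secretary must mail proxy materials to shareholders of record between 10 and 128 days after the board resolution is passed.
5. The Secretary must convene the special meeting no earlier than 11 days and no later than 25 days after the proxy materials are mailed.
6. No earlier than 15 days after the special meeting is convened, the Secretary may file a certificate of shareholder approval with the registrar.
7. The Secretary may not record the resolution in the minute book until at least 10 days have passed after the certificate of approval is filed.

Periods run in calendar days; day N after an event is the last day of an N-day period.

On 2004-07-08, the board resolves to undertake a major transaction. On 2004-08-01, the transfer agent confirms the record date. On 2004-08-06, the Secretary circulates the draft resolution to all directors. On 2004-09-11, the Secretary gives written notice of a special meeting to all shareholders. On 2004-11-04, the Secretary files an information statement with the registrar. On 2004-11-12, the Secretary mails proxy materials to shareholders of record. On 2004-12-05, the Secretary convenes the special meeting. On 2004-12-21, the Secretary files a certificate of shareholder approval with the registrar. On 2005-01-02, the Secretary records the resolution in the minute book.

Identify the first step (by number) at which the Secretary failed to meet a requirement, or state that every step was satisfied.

Step 1 — counting 27 days from 2004-07-08 (when the board resolution is passed) gives a deadline of 2004-08-04; 2004-08-06 misses that deadline by 2 days.
The procedure was therefore not followed at step 1.

Step 1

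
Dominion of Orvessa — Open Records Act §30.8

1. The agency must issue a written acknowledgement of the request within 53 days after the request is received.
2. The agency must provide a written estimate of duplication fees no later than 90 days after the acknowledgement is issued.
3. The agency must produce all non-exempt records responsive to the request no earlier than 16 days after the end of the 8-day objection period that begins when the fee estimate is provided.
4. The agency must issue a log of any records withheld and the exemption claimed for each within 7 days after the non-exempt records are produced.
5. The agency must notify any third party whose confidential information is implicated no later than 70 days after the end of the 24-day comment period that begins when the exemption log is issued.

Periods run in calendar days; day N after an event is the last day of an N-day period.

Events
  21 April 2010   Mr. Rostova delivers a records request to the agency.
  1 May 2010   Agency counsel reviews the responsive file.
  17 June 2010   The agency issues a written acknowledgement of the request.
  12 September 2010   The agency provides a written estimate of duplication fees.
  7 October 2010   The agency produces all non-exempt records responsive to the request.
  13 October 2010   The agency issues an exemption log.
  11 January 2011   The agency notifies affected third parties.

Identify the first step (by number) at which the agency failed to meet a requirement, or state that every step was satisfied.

Step 1 — counting 53 days from 21 April 2010 (when the request is received) gives a deadline of 13 June 2010; not done until 17 June 2010, 4 days after the deadline.

Step 1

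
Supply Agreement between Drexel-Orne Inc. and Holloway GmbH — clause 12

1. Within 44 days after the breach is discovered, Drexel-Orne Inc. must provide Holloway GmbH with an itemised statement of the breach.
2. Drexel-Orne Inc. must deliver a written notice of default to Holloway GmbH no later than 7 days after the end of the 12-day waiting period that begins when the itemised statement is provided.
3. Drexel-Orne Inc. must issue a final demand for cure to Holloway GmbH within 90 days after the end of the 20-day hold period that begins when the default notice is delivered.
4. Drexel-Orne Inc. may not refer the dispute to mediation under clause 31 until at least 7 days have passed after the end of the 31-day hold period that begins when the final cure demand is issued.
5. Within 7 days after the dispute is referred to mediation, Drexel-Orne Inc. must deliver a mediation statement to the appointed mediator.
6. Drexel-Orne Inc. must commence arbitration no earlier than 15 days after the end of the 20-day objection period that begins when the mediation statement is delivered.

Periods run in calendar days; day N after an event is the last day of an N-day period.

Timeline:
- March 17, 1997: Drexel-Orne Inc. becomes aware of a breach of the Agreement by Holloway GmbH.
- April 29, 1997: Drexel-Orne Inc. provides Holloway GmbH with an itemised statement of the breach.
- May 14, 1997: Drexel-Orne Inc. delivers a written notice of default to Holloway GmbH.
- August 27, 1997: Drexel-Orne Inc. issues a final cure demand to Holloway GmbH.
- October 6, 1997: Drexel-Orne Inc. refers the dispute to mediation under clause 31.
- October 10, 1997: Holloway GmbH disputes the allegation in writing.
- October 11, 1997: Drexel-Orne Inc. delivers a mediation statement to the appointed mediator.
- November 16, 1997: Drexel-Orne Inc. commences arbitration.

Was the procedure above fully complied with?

Step 1: 44 days after March 17, 1997 (when the breach is discovered) is April 30, 1997; April 29, 1997 is within that limit.
Step 2: 7 days after May 11, 1997 (end of the 12-day waiting period, which began when the itemised statement is provided on April 29, 1997) is May 18, 1997; done May 14, 1997 — timely.
Step 3: 90 days after June 3, 1997 (end of the 20-day hold period, which began when the default notice is delivered on May 14, 1997) is September 1, 1997; August 27, 1997 is within that limit.
Step 4: the earliest permitted date is 7 days after September 27, 1997 (end of the 31-day hold period, which began when the final cure demand is issued on August 27, 1997), i.e. October 4, 1997; October 6, 1997 is on or after that date.
Step 5: 7 days after October 6, 1997 (when the dispute is referred to mediation) is October 13, 1997; completed October 11, 1997, before the deadline.
Step 6: the earliest permitted date is 15 days after October 31, 1997 (end of the 20-day objection period, which began when the mediation statement is delivered on October 11, 1997), i.e. November 15, 1997; done November 16, 1997, after the minimum wait.

Yes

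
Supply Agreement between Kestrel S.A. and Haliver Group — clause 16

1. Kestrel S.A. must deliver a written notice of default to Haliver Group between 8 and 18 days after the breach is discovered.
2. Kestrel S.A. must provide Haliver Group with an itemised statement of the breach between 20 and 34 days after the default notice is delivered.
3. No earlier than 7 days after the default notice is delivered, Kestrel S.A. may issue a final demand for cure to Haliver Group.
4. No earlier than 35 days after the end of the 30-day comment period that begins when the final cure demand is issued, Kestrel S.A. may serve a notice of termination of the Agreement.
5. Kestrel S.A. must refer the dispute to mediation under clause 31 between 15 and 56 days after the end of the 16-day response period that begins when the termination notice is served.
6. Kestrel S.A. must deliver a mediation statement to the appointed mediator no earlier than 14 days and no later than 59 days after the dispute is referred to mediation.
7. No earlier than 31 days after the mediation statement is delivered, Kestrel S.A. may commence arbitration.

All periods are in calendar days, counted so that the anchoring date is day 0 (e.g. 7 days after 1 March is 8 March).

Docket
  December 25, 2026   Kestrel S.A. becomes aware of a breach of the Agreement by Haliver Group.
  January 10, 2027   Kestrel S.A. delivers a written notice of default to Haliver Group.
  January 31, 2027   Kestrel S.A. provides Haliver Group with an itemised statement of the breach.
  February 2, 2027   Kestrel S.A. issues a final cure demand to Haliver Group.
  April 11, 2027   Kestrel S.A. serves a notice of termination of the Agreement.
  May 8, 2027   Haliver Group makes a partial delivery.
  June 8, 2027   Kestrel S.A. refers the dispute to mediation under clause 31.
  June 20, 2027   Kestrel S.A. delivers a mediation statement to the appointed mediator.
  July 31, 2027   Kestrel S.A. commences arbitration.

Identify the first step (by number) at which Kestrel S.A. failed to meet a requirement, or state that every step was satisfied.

Step 6

Step 1 — 8 and 18 days from December 25, 2026 (when the breach is discovered) are January 2, 2027 and January 12, 2027 respectively; done January 10, 2027, which is between those dates.
Step 2 — 20 and 34 days from January 10, 2027 (when the default notice is delivered) are January 30, 2027 and February 13, 2027 respectively; done January 31, 2027, which is between those dates.
Step 3 — must wait 7 days from January 10, 2027 (when the default notice is delivered), so not before January 17, 2027; February 2, 2027 is on or after that date.
Step 4 — must wait 35 days from March 4, 2027 (end of the 30-day comment period, which began when the final cure demand is issued on February 2, 2027), so not before April 8, 2027; done April 11, 2027, after the minimum wait.
Step 5 — 15 and 56 days from April 27, 2027 (end of the 16-day response period, which began when the termination notice is served on April 11, 2027) are May 12, 2027 and June 22, 2027 respectively; done June 8, 2027, which is between those dates.
Step 6 — 14 and 59 days from June 8, 2027 (when the dispute is referred to mediation) are June 22, 2027 and August 6, 2027 respectively; June 20, 2027 is 2 days too early.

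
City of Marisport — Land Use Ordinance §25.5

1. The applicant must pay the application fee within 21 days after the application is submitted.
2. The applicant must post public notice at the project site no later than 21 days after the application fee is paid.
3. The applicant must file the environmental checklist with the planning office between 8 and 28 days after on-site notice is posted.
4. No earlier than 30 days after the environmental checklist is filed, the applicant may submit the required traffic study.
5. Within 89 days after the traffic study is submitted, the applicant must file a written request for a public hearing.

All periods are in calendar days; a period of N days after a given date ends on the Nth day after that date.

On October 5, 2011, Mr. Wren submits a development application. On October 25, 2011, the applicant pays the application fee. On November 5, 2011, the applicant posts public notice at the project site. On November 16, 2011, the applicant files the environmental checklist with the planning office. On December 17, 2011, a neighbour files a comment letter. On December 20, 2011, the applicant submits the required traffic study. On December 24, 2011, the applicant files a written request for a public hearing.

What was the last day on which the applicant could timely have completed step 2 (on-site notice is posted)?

November 15, 2011

Step 2 runs from October 25, 2011, when the application fee is paid. 21 days after October 25, 2011 is November 15, 2011.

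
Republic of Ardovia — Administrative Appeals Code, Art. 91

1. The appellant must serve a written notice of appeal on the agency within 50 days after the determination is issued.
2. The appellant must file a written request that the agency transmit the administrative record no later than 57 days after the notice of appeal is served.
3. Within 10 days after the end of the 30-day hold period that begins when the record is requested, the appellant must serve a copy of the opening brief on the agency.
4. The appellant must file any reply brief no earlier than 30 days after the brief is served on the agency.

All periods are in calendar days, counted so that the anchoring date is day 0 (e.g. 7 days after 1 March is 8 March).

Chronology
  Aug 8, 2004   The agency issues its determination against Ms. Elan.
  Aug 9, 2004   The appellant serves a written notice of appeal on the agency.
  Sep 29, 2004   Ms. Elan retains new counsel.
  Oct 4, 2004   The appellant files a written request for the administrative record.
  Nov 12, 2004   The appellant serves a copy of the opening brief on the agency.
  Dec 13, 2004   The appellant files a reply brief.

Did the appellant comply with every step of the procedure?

Step 1: 50 days after Aug 8, 2004 (when the determination is issued) is Sep 27, 2004; done Aug 9, 2004 — timely.
Step 2: 57 days after Aug 9, 2004 (when the notice of appeal is served) is Oct 5, 2004; completed Oct 4, 2004, before the deadline.
Step 3: 10 days after Nov 3, 2004 (end of the 30-day hold period, which began when the record is requested on Oct 4, 2004) is Nov 13, 2004; done Nov 12, 2004 — timely.
Step 4: the earliest permitted date is 30 days after Nov 12, 2004 (when the brief is served on the agency), i.e. Dec 12, 2004; Dec 13, 2004 is on or after that date.

Yes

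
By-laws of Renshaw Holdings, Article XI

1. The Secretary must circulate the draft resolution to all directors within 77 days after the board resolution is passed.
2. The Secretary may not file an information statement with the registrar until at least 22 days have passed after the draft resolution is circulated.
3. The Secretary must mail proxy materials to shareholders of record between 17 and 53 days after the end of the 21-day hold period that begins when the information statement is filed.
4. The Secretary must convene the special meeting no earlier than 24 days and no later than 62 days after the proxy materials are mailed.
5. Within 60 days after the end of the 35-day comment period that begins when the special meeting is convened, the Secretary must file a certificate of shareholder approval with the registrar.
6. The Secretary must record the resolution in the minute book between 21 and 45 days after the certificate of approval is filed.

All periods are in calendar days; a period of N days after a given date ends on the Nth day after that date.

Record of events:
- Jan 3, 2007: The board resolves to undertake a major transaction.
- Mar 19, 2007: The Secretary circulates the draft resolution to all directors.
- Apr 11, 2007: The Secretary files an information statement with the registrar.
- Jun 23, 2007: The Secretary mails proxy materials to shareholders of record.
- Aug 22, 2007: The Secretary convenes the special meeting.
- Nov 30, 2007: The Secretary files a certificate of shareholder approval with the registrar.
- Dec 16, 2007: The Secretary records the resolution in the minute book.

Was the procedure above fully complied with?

No

Step 1 — counting 77 days from Jan 3, 2007 (when the board resolution is passed) gives a deadline of Mar 21, 2007; completed Mar 19, 2007, before the deadline.
Step 2 — must wait 22 days from Mar 19, 2007 (when the draft resolution is circulated), so not before Apr 10, 2007; done Apr 11, 2007, after the minimum wait.
Step 3 — 17 and 53 days from May 2, 2007 (end of the 21-day hold period, which began when the information statement is filed on Apr 11, 2007) are May 19, 2007 and Jun 24, 2007 respectively; done Jun 23, 2007, which is between those dates.
Step 4 — 24 and 62 days from Jun 23, 2007 (when the proxy materials are mailed) are Jul 17, 2007 and Aug 24, 2007 respectively; Aug 22, 2007 falls inside that range.
Step 5 — counting 60 days from Sep 26, 2007 (end of the 35-day comment period, which began when the special meeting is convened on Aug 22, 2007) gives a deadline of Nov 25, 2007; done Nov 30, 2007 — 5 days late.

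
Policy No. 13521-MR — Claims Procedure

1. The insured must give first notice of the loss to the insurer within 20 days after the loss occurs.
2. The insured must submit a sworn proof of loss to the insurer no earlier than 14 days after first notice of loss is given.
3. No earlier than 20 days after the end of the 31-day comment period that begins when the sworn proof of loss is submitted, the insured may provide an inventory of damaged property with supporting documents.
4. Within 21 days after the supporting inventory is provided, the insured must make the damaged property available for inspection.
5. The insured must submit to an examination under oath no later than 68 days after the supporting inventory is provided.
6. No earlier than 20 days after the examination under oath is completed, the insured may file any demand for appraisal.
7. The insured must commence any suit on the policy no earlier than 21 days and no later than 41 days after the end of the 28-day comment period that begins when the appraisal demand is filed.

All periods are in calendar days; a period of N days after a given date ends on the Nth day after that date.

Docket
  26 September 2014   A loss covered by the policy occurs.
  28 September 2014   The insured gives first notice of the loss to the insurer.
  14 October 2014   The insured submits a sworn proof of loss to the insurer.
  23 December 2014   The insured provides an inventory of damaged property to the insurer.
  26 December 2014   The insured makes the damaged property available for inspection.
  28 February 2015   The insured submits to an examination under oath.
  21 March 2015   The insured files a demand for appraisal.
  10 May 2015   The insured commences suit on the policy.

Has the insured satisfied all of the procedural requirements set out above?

Step 1 — counting 20 days from 26 September 2014 (when the loss occurs) gives a deadline of 16 October 2014; completed 28 September 2014, before the deadline.
Step 2 — must wait 14 days from 28 September 2014 (when first notice of loss is given), so not before 12 October 2014; done 14 October 2014 — permitted.
Step 3 — must wait 20 days from 14 November 2014 (end of the 31-day comment period, which began when the sworn proof of loss is submitted on 14 October 2014), so not before 4 December 2014; done 23 December 2014, after the minimum wait.
Step 4 — counting 21 days from 23 December 2014 (when the supporting inventory is provided) gives a deadline of 13 January 2015; done 26 December 2014 — timely.
Step 5 — counting 68 days from 23 December 2014 (when the supporting inventory is provided) gives a deadline of 1 March 2015; completed 28 February 2015, before the deadline.
Step 6 — must wait 20 days from 28 February 2015 (when the examination under oath is completed), so not before 20 March 2015; done 21 March 2015 — permitted.
Step 7 — 21 and 41 days from 18 April 2015 (end of the 28-day comment period, which began when the appraisal demand is filed on 21 March 2015) are 9 May 2015 and 29 May 2015 respectively; done 10 May 2015 — within the window.

Yes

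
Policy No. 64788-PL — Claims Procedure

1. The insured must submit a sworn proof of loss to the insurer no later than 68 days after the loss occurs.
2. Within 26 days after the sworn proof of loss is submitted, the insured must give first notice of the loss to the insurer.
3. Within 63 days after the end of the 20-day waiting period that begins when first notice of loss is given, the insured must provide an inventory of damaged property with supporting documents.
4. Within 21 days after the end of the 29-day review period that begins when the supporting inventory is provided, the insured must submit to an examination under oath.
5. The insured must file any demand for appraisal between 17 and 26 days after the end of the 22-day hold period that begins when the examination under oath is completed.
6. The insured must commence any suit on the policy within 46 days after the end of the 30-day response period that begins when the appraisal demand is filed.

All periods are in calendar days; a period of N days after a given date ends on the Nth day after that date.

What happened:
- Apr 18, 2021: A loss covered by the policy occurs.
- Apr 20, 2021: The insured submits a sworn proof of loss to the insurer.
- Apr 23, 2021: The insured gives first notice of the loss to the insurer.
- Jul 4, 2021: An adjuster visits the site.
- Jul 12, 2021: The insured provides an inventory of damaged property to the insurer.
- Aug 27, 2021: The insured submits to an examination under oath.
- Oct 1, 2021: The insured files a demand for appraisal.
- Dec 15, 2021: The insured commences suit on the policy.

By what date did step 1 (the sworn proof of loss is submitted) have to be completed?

Step 1 runs from Apr 18, 2021, when the loss occurs. 68 days after Apr 18, 2021 is Jun 25, 2021.

Jun 25, 2021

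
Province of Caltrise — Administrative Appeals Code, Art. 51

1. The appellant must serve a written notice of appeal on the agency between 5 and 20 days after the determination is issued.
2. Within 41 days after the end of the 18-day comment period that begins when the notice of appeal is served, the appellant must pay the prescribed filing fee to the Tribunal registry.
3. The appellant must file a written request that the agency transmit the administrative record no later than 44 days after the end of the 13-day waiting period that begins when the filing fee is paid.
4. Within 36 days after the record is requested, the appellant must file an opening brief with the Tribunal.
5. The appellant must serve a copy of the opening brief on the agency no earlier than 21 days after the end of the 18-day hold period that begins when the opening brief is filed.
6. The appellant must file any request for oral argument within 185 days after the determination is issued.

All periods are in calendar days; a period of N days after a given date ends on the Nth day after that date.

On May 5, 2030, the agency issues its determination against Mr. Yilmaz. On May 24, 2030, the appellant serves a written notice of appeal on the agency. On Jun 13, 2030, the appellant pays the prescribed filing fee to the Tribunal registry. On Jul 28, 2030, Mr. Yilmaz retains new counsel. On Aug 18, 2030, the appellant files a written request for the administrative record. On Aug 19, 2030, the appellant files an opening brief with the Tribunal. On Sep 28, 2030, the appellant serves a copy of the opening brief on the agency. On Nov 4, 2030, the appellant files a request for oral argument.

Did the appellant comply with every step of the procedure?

Step 1: the window is 5–20 days after May 5, 2030 (when the determination is issued), so May 10, 2030 through May 25, 2030; done May 24, 2030 — within the window.
Step 2: 41 days after Jun 11, 2030 (end of the 18-day comment period, which began when the notice of appeal is served on May 24, 2030) is Jul 22, 2030; Jun 13, 2030 is within that limit.
Step 3: 44 days after Jun 26, 2030 (end of the 13-day waiting period, which began when the filing fee is paid on Jun 13, 2030) is Aug 9, 2030; not done until Aug 18, 2030, 9 days after the deadline.
The analysis stops there.

No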